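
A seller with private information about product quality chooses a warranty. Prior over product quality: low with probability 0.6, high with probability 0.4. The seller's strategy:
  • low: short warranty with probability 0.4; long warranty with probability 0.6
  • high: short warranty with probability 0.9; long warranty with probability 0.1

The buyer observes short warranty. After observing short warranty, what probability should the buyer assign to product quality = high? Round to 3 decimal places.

P(short warranty) = 0.6·0.4 + 0.4·0.9 = 0.6
P(high | short warranty) = (0.4·0.9) / 0.6 = 0.36 / 0.6 = 0.6

0.600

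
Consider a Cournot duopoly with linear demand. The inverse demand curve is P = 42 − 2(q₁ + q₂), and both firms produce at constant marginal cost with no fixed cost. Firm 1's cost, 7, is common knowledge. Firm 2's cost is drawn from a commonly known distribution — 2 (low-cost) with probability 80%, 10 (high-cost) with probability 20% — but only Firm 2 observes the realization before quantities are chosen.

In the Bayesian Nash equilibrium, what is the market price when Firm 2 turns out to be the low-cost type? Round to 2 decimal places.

Each type of Firm 2 best-responds to q₁; Firm 1 best-responds to the expected q₂ over Firm 2's types.
Firm 2 with cost c maximizes (42 − 2(q₁+q₂) − c)·q₂, giving q₂(c) = (42 − c − 2q₁)/4.
E[c₂] = 0.8·2 + 0.2·10 = 3.6
Firm 1's FOC against E[q₂] yields q₁ = (42 − 2·7 + E[c₂])/6 = (42 − 14 + 3.6)/6 = 5.26667.
q₂(low-cost) = 7.36667, so P = 42 − 2·(5.26667 + 7.36667) = 16.7333.

16.73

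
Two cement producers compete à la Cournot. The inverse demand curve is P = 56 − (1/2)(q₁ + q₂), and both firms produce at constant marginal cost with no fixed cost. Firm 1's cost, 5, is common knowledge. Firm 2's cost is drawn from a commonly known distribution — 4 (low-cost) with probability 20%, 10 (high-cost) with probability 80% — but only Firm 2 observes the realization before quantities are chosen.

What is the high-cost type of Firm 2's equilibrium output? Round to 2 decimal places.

27.73

Type-c best response for Firm 2: q₂(c) = (56 − c) − q₁/2.
Firm 1 maximizes expected profit; its first-order condition is 56 − q₁ − (1/2)E[q₂] − 5 = 0.
Substituting E[q₂] and solving: E[c₂] = 8.8, so q₁ = (56 − 2·5 + 8.8)/(3/2) = 36.5333.
q₂(high-cost) = (56 − 10 − (1/2)·36.5333) = 27.7333.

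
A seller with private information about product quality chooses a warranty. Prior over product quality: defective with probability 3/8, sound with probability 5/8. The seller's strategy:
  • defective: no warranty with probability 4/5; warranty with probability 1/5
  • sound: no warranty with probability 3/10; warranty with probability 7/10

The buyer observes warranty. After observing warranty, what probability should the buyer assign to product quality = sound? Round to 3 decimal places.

0.854

P(warranty) = (3/8)·(1/5) + (5/8)·(7/10) = 41/80
P(sound | warranty) = ((5/8)·(7/10)) / (41/80) = (7/16) / (41/80) = 35/41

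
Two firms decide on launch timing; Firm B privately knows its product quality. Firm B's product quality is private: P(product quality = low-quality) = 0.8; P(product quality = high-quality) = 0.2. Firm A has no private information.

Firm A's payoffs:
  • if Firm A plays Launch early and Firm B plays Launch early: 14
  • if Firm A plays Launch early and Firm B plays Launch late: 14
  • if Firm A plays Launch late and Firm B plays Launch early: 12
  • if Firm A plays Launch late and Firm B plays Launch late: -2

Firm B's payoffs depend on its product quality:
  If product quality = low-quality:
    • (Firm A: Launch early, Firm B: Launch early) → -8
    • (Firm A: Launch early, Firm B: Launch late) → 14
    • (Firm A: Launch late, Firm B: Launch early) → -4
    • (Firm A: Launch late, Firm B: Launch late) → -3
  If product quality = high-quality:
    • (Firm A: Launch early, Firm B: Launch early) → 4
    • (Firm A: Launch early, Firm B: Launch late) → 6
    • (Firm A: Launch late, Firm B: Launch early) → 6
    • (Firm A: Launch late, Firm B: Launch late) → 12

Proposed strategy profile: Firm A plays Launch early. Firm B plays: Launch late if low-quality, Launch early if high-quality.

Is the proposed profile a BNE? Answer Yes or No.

Firm A plays Launch early: E[Launch early] = 0.8·(14) + 0.2·(14) = 14; E[Launch late] = 0.8. Best-responding. ✓
Firm B (product quality low-quality), facing Launch early: Launch early gives -8, Launch late gives 14. Proposed Launch late is best. ✓
Firm B (product quality high-quality), facing Launch early: Launch early gives 4, Launch late gives 6. Proposed Launch early is not best — profitable deviation exists. ✗

No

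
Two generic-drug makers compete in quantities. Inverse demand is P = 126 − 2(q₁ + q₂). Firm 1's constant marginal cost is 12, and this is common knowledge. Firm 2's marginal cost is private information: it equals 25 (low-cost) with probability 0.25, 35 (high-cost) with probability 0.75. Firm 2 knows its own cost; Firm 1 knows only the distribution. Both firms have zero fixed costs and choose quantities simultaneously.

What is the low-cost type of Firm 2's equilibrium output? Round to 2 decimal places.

Type-c best response for Firm 2: q₂(c) = (126 − c)/4 − q₁/2.
Firm 1 maximizes expected profit; its first-order condition is 126 − 4q₁ − 2E[q₂] − 12 = 0.
Substituting E[q₂] and solving: E[c₂] = 32.5, so q₁ = (126 − 2·12 + 32.5)/6 = 22.4167.
q₂(low-cost) = (126 − 25 − 2·22.4167)/4 = 14.0417.

14.04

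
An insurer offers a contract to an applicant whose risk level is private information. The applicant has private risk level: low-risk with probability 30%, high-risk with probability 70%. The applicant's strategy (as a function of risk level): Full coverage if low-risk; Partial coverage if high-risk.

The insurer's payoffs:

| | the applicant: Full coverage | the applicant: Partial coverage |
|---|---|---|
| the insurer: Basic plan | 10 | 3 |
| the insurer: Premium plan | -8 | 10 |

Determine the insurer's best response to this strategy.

E[Basic plan] = 0.3·(10) + 0.7·(3) = 5.1
E[Premium plan] = 0.3·(-8) + 0.7·(10) = 4.6
Best response: Basic plan (5.1 is the largest).

Basic plan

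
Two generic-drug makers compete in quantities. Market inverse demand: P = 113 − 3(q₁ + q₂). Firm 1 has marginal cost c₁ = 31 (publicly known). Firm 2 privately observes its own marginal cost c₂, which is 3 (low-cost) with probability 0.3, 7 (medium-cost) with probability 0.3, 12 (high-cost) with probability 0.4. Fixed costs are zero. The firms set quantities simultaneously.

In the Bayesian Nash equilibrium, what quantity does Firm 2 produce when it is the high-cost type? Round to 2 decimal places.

13.57

Type-c best response for Firm 2: q₂(c) = (113 − c)/6 − q₁/2.
Firm 1 maximizes expected profit; its first-order condition is 113 − 6q₁ − 3E[q₂] − 31 = 0.
Substituting E[q₂] and solving: E[c₂] = 7.8, so q₁ = (113 − 2·31 + 7.8)/9 = 6.53333.
q₂(high-cost) = (113 − 12 − 3·6.53333)/6 = 13.5667.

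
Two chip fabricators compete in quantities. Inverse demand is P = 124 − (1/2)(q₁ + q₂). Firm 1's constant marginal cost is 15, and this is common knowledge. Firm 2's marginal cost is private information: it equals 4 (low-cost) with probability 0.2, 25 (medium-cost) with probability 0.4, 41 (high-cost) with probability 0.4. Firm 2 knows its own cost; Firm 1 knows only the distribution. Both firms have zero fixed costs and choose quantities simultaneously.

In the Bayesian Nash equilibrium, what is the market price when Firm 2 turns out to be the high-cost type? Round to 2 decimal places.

Firm 2 with cost c maximizes (124 − (1/2)(q₁+q₂) − c)·q₂, giving q₂(c) = (124 − c − (1/2)q₁).
E[c₂] = 0.2·4 + 0.4·25 + 0.4·41 = 27.2
Firm 1's FOC against E[q₂] yields q₁ = (124 − 2·15 + E[c₂])/(3/2) = (124 − 30 + 27.2)/(3/2) = 80.8.
q₂(high-cost) = 42.6, so P = 124 − (1/2)·(80.8 + 42.6) = 62.3.

62.30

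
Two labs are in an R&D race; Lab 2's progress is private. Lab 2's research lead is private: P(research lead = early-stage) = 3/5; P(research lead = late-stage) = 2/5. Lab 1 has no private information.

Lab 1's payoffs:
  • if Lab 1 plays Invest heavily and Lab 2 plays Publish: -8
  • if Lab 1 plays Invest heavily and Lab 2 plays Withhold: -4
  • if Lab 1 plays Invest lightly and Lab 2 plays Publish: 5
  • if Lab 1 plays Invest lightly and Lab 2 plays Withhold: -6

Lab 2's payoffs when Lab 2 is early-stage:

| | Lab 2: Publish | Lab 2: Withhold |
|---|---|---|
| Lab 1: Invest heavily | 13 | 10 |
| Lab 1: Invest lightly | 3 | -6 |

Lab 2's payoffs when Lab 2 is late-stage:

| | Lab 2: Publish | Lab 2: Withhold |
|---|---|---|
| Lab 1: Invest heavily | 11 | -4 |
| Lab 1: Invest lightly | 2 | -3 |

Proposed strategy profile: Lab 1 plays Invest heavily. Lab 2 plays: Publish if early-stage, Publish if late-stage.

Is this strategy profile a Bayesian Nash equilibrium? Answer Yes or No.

No

A profile is a BNE iff every type of every player is best-responding given beliefs about the other side.
Lab 1 plays Invest heavily: E[Invest heavily] = 3/5·(-8) + 2/5·(-8) = -8; E[Invest lightly] = 5. Not best-responding. ✗
Lab 2 (research lead early-stage), facing Invest heavily: Publish gives 13, Withhold gives 10. Proposed Publish is best. ✓
Lab 2 (research lead late-stage), facing Invest heavily: Publish gives 11, Withhold gives -4. Proposed Publish is best. ✓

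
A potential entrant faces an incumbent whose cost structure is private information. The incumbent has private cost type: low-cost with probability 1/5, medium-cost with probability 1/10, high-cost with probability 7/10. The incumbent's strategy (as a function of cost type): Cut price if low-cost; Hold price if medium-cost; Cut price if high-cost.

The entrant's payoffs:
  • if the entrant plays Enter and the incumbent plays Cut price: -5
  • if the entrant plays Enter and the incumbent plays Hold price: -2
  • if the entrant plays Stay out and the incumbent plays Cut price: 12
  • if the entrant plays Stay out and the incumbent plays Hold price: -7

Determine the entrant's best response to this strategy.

Stay out

Compute the entrant's expected payoff for each action, taking the expectation over the incumbent's type.
E[Enter] = 1/5·(-5) + 1/10·(-2) + 7/10·(-5) = -47/10
E[Stay out] = 1/5·(12) + 1/10·(-7) + 7/10·(12) = 101/10
Best response: Stay out (101/10 is the largest).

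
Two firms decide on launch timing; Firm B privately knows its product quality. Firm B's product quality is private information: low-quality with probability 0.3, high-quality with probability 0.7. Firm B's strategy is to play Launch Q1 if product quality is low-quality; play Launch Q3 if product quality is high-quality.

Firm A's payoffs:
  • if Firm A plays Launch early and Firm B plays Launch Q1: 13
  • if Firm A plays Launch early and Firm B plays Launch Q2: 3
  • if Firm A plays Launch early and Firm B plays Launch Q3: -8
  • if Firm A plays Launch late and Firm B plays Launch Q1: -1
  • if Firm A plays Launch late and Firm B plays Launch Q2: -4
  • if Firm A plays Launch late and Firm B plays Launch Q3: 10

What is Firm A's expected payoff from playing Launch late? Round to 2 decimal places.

6.70

E[Launch late] = 0.3·(-1) + 0.7·10 = (-0.3) + 7 = 6.7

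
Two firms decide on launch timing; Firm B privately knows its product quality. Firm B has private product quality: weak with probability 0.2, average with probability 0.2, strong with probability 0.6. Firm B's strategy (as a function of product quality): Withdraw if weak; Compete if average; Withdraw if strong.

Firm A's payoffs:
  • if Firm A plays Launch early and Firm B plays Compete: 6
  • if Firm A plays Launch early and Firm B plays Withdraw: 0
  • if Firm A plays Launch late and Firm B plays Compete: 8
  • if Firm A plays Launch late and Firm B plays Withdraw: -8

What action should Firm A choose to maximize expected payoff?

Launch early

Compute Firm A's expected payoff for each action, taking the expectation over Firm B's type.
E[Launch early] = 0.2·(0) + 0.2·(6) + 0.6·(0) = 1.2
E[Launch late] = 0.2·(-8) + 0.2·(8) + 0.6·(-8) = -4.8
Best response: Launch early (1.2 is the largest).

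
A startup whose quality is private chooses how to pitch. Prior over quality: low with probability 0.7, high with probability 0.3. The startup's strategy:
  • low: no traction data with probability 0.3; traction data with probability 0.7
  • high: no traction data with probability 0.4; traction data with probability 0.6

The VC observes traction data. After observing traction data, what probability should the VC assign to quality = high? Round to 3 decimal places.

P(traction data) = 0.7·0.7 + 0.3·0.6 = 0.67
P(high | traction data) = (0.3·0.6) / 0.67 = 0.18 / 0.67 = 0.268657

0.269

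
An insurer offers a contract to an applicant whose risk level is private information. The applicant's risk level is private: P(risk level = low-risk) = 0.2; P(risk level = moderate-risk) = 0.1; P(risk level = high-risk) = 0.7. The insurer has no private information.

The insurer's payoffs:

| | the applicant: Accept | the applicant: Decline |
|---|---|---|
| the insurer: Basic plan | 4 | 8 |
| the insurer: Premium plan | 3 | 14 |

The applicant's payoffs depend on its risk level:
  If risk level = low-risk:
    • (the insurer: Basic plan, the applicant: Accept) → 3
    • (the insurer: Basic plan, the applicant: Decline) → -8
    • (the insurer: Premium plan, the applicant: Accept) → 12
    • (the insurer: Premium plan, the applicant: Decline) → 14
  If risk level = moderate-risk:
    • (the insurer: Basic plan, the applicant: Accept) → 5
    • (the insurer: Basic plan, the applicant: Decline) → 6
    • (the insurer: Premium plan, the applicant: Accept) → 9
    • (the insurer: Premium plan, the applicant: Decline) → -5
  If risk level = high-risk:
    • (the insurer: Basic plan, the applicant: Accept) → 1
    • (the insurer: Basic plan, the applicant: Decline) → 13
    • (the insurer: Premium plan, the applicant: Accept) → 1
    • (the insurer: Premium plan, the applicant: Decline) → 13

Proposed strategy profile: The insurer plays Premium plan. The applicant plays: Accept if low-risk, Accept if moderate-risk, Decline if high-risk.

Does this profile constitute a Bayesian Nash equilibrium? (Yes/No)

No

A profile is a BNE iff every type of every player is best-responding given beliefs about the other side.
The insurer plays Premium plan: E[Premium plan] = 0.2·(3) + 0.1·(3) + 0.7·(14) = 10.7; E[Basic plan] = 6.8. Best-responding. ✓
The applicant (risk level low-risk), facing Premium plan: Accept gives 12, Decline gives 14. Proposed Accept is not best — profitable deviation exists. ✗
The applicant (risk level moderate-risk), facing Premium plan: Accept gives 9, Decline gives -5. Proposed Accept is best. ✓
The applicant (risk level high-risk), facing Premium plan: Accept gives 1, Decline gives 13. Proposed Decline is best. ✓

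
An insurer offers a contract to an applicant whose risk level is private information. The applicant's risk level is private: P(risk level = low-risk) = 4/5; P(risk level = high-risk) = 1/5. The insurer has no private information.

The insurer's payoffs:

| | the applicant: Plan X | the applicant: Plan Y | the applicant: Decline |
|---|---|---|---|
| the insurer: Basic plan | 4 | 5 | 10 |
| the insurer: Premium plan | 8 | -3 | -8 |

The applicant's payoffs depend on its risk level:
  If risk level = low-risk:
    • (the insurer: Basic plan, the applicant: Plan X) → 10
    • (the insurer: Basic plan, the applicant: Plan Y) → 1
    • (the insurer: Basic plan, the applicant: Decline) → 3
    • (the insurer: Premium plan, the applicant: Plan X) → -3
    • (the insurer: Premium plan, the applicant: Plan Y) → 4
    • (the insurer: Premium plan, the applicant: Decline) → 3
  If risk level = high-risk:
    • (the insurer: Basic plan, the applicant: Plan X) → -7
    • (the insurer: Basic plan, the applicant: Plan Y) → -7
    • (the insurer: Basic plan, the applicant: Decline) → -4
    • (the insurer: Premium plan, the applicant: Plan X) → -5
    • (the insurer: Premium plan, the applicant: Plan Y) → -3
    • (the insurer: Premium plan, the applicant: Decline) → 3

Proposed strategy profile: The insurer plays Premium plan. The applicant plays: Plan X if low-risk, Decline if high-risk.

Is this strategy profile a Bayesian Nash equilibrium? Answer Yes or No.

The insurer plays Premium plan: E[Premium plan] = 4/5·(8) + 1/5·(-8) = 24/5; E[Basic plan] = 26/5. Not best-responding. ✗
The applicant (risk level low-risk), facing Premium plan: Plan X gives -3, Plan Y gives 4, Decline gives 3. Proposed Plan X is not best — profitable deviation exists. ✗
The applicant (risk level high-risk), facing Premium plan: Plan X gives -5, Plan Y gives -3, Decline gives 3. Proposed Decline is best. ✓

No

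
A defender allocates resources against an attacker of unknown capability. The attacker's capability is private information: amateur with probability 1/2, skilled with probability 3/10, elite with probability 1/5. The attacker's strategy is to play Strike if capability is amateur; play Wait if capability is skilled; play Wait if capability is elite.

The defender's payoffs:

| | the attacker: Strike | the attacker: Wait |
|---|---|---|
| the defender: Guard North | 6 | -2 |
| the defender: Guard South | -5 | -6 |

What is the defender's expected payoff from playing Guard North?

2

E[Guard North] = 1/2·6 + 3/10·(-2) + 1/5·(-2) = 3 + (-3/5) + (-2/5) = 2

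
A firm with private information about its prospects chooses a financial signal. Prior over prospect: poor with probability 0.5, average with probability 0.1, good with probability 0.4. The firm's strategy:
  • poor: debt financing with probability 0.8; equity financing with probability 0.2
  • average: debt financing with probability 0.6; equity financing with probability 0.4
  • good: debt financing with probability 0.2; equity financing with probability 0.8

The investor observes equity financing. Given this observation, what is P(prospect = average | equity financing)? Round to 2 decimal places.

0.09

Apply Bayes' rule using the sender's strategy as the likelihood.
P(equity financing) = 0.5·0.2 + 0.1·0.4 + 0.4·0.8 = 0.46
P(average | equity financing) = (0.1·0.4) / 0.46 = 0.04 / 0.46 = 0.0869565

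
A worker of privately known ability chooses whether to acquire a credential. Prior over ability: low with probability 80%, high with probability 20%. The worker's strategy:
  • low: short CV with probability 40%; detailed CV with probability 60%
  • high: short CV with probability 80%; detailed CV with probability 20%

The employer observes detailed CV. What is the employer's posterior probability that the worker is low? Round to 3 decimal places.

0.923

Apply Bayes' rule using the sender's strategy as the likelihood.
P(detailed CV) = 0.8·0.6 + 0.2·0.2 = 0.52
P(low | detailed CV) = (0.8·0.6) / 0.52 = 0.48 / 0.52 = 0.923077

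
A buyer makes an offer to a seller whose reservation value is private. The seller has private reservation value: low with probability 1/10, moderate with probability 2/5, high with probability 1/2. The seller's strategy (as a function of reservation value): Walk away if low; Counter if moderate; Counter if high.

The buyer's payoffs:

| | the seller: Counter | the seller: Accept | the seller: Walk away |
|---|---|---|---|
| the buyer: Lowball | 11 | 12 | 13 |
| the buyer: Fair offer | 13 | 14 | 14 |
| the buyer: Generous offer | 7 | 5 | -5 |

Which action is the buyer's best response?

Fair offer

Compute the buyer's expected payoff for each action, taking the expectation over the seller's type.
E[Lowball] = 1/10·(13) + 2/5·(11) + 1/2·(11) = 56/5
E[Fair offer] = 1/10·(14) + 2/5·(13) + 1/2·(13) = 131/10
E[Generous offer] = 1/10·(-5) + 2/5·(7) + 1/2·(7) = 29/5
Best response: Fair offer (131/10 is the largest).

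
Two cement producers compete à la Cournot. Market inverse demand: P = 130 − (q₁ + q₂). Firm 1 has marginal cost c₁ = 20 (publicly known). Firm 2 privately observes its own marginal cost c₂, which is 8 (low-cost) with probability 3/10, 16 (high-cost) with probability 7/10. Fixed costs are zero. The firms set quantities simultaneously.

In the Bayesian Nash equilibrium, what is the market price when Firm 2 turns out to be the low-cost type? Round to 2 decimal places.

Each type of Firm 2 best-responds to q₁; Firm 1 best-responds to the expected q₂ over Firm 2's types.
Firm 2 with cost c maximizes (130 − (q₁+q₂) − c)·q₂, giving q₂(c) = (130 − c − q₁)/2.
E[c₂] = 3/10·8 + 7/10·16 = 13.6
Firm 1's FOC against E[q₂] yields q₁ = (130 − 2·20 + E[c₂])/3 = (130 − 40 + 13.6)/3 = 34.5333.
q₂(low-cost) = 43.7333, so P = 130 − (34.5333 + 43.7333) = 51.7333.

51.73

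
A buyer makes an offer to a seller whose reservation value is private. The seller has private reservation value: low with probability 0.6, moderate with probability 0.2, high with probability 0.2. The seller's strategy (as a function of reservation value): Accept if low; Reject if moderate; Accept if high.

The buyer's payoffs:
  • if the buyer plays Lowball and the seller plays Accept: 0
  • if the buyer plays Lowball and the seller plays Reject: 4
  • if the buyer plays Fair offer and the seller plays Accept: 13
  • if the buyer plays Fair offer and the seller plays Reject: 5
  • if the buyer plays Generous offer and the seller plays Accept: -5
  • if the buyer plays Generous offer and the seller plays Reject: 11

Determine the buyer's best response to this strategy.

E[Lowball] = 0.6·(0) + 0.2·(4) + 0.2·(0) = 0.8
E[Fair offer] = 0.6·(13) + 0.2·(5) + 0.2·(13) = 11.4
E[Generous offer] = 0.6·(-5) + 0.2·(11) + 0.2·(-5) = -1.8
Best response: Fair offer (11.4 is the largest).

Fair offer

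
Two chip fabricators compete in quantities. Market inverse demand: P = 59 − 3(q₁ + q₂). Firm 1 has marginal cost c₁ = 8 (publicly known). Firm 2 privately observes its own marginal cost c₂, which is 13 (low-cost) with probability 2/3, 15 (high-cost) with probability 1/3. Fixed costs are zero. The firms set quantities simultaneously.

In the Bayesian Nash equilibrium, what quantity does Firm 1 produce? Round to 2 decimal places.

6.30

Type-c best response for Firm 2: q₂(c) = (59 − c)/6 − q₁/2.
Firm 1 maximizes expected profit; its first-order condition is 59 − 6q₁ − 3E[q₂] − 8 = 0.
Substituting E[q₂] and solving: E[c₂] = 13.6667, so q₁ = (59 − 2·8 + 13.6667)/9 = 6.2963.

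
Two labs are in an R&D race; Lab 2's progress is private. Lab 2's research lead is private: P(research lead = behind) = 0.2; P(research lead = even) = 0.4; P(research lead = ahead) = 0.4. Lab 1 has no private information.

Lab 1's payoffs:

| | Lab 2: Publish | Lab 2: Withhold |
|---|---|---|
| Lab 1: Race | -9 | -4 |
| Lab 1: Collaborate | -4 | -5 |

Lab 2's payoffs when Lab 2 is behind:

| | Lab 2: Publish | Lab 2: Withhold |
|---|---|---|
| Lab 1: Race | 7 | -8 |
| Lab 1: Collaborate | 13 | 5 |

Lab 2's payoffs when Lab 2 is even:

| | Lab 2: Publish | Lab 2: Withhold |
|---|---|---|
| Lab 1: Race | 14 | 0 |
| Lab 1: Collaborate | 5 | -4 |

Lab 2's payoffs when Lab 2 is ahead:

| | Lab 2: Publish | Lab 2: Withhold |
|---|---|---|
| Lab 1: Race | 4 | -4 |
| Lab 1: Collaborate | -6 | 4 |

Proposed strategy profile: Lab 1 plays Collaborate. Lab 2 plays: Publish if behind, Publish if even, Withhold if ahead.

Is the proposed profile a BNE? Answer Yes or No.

Lab 1 plays Collaborate: E[Collaborate] = 0.2·(-4) + 0.4·(-4) + 0.4·(-5) = -4.4; E[Race] = -7. Best-responding. ✓
Lab 2 (research lead behind), facing Collaborate: Publish gives 13, Withhold gives 5. Proposed Publish is best. ✓
Lab 2 (research lead even), facing Collaborate: Publish gives 5, Withhold gives -4. Proposed Publish is best. ✓
Lab 2 (research lead ahead), facing Collaborate: Publish gives -6, Withhold gives 4. Proposed Withhold is best. ✓

Yes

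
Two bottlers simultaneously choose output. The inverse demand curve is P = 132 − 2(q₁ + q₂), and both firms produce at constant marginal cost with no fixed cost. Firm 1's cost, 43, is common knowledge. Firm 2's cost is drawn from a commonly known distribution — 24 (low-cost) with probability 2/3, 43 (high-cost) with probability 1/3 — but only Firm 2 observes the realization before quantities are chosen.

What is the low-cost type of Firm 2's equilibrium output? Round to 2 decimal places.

20.64

Firm 2 with cost c maximizes (132 − 2(q₁+q₂) − c)·q₂, giving q₂(c) = (132 − c − 2q₁)/4.
E[c₂] = 2/3·24 + 1/3·43 = 30.3333
Firm 1's FOC against E[q₂] yields q₁ = (132 − 2·43 + E[c₂])/6 = (132 − 86 + 30.3333)/6 = 12.7222.
q₂(low-cost) = (132 − 24 − 2·12.7222)/4 = 20.6389.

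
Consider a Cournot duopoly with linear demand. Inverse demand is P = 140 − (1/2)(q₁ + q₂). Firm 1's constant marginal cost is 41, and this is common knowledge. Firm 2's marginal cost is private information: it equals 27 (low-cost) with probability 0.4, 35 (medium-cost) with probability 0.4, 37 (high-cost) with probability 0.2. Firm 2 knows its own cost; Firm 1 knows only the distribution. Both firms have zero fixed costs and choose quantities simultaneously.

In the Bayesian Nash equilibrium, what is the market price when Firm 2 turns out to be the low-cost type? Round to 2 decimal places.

68.47

Type-c best response for Firm 2: q₂(c) = (140 − c) − q₁/2.
Firm 1 maximizes expected profit; its first-order condition is 140 − q₁ − (1/2)E[q₂] − 41 = 0.
Substituting E[q₂] and solving: E[c₂] = 32.2, so q₁ = (140 − 2·41 + 32.2)/(3/2) = 60.1333.
q₂(low-cost) = 82.9333, so P = 140 − (1/2)·(60.1333 + 82.9333) = 68.4667.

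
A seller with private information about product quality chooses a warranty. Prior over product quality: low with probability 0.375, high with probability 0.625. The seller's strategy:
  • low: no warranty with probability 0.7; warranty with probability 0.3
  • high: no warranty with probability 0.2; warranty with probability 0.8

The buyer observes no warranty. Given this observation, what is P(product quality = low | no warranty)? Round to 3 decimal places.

Apply Bayes' rule using the sender's strategy as the likelihood.
P(no warranty) = 0.375·0.7 + 0.625·0.2 = 0.3875
P(low | no warranty) = (0.375·0.7) / 0.3875 = 0.2625 / 0.3875 = 0.677419

0.677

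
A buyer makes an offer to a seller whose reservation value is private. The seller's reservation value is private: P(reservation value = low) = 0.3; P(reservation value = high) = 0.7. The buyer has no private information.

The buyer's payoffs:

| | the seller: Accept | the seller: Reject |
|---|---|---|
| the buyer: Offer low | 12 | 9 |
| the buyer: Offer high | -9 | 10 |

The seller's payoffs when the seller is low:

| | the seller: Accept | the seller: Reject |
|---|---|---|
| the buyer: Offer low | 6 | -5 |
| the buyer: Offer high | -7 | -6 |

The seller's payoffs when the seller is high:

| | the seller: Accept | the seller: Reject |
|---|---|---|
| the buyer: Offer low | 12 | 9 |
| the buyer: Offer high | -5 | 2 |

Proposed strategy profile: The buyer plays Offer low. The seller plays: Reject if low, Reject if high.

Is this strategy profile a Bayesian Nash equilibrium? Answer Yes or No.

A profile is a BNE iff every type of every player is best-responding given beliefs about the other side.
The buyer plays Offer low: E[Offer low] = 0.3·(9) + 0.7·(9) = 9; E[Offer high] = 10. Not best-responding. ✗
The seller (reservation value low), facing Offer low: Accept gives 6, Reject gives -5. Proposed Reject is not best — profitable deviation exists. ✗
The seller (reservation value high), facing Offer low: Accept gives 12, Reject gives 9. Proposed Reject is not best — profitable deviation exists. ✗

No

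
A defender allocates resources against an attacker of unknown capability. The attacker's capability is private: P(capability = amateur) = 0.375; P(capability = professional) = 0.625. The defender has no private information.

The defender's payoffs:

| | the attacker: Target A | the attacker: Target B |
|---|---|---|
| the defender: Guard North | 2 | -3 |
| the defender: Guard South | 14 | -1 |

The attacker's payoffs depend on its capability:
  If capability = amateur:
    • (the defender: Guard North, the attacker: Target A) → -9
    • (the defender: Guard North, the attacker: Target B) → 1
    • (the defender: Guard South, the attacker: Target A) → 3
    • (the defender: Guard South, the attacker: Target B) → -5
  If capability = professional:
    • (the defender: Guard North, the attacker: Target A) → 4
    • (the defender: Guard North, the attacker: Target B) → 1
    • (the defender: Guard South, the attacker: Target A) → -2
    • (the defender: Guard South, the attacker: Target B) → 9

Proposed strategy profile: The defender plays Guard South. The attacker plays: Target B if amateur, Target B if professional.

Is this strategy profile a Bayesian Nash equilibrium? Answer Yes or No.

No

The defender plays Guard South: E[Guard South] = 0.375·(-1) + 0.625·(-1) = -1; E[Guard North] = -3. Best-responding. ✓
The attacker (capability amateur), facing Guard South: Target A gives 3, Target B gives -5. Proposed Target B is not best — profitable deviation exists. ✗
The attacker (capability professional), facing Guard South: Target A gives -2, Target B gives 9. Proposed Target B is best. ✓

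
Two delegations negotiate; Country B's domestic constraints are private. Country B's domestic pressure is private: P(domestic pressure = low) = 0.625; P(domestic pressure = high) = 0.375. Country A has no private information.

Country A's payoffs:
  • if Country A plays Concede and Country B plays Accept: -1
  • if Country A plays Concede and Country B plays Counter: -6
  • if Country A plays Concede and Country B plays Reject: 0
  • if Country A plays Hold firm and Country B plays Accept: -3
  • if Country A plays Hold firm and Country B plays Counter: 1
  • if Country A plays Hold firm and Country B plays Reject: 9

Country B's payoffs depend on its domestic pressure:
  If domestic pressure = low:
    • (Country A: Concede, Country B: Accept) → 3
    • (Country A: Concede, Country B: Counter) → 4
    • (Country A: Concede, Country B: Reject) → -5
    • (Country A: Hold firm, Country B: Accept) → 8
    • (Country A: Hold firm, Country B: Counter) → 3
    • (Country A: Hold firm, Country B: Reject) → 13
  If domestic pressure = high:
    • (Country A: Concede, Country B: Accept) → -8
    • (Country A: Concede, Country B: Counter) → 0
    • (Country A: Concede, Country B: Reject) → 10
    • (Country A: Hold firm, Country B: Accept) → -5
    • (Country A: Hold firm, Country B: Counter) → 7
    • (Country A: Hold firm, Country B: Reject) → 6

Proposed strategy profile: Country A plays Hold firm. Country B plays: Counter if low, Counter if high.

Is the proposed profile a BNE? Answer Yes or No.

No

A profile is a BNE iff every type of every player is best-responding given beliefs about the other side.
Country A plays Hold firm: E[Hold firm] = 0.625·(1) + 0.375·(1) = 1; E[Concede] = -6. Best-responding. ✓
Country B (domestic pressure low), facing Hold firm: Accept gives 8, Counter gives 3, Reject gives 13. Proposed Counter is not best — profitable deviation exists. ✗
Country B (domestic pressure high), facing Hold firm: Accept gives -5, Counter gives 7, Reject gives 6. Proposed Counter is best. ✓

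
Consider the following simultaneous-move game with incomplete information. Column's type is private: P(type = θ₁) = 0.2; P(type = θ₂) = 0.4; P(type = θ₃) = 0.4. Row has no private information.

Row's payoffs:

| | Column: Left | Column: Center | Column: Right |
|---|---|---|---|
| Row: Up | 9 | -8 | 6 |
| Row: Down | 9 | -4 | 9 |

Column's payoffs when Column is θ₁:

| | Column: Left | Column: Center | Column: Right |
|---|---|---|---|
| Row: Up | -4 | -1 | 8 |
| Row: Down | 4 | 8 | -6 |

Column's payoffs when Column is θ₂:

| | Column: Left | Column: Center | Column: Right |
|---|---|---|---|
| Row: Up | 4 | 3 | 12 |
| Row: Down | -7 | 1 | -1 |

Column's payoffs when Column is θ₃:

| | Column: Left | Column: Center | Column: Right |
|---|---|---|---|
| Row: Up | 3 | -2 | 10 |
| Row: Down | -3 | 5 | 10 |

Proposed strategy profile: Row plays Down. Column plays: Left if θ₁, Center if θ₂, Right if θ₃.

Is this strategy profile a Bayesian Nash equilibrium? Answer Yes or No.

No

A profile is a BNE iff every type of every player is best-responding given beliefs about the other side.
Row plays Down: E[Down] = 0.2·(9) + 0.4·(-4) + 0.4·(9) = 3.8; E[Up] = 1. Best-responding. ✓
Column (type θ₁), facing Down: Left gives 4, Center gives 8, Right gives -6. Proposed Left is not best — profitable deviation exists. ✗
Column (type θ₂), facing Down: Left gives -7, Center gives 1, Right gives -1. Proposed Center is best. ✓
Column (type θ₃), facing Down: Left gives -3, Center gives 5, Right gives 10. Proposed Right is best. ✓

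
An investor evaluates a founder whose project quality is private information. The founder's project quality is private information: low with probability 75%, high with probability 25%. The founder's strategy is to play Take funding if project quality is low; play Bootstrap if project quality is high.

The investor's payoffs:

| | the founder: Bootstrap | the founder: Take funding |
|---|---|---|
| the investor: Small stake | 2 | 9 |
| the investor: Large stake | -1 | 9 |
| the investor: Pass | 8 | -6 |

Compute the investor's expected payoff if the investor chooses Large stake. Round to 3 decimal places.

6.500

E[Large stake] = 0.75·9 + 0.25·(-1) = 6.75 + (-0.25) = 6.5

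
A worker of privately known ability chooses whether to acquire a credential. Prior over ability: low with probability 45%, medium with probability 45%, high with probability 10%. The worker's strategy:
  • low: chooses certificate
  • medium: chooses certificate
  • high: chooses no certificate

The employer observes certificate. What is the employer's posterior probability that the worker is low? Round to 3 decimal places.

P(certificate) = 0.45·1 + 0.45·1 + 0.1·0 = 0.9
P(low | certificate) = (0.45·1) / 0.9 = 0.45 / 0.9 = 0.5

0.500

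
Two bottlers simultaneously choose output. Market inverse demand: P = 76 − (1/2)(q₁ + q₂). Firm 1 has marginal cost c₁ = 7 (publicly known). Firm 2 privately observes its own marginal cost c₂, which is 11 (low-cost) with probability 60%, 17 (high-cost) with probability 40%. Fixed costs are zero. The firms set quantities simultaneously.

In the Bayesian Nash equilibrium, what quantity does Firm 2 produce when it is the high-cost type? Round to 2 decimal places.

33.87

Firm 2 with cost c maximizes (76 − (1/2)(q₁+q₂) − c)·q₂, giving q₂(c) = (76 − c − (1/2)q₁).
E[c₂] = 0.6·11 + 0.4·17 = 13.4
Firm 1's FOC against E[q₂] yields q₁ = (76 − 2·7 + E[c₂])/(3/2) = (76 − 14 + 13.4)/(3/2) = 50.2667.
q₂(high-cost) = (76 − 17 − (1/2)·50.2667) = 33.8667.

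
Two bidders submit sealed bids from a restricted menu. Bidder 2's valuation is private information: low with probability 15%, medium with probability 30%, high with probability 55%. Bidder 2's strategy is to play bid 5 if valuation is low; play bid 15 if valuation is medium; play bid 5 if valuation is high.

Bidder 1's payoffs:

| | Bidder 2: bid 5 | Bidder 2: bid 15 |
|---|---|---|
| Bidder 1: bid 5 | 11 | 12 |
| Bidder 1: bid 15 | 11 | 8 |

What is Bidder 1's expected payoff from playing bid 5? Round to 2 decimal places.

11.30

E[bid 5] = 0.15·11 + 0.3·12 + 0.55·11 = 1.65 + 3.6 + 6.05 = 11.3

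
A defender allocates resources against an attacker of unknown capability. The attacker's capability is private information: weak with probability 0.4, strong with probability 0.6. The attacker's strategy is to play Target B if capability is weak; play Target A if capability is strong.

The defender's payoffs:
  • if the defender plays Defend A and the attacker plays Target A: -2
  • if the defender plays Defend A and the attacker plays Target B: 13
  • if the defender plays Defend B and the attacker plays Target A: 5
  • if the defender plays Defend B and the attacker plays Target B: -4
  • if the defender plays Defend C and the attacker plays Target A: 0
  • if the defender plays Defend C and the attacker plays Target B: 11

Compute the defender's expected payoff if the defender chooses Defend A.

Take the expectation over the attacker's capability, weighting each type's action by its prior probability.
E[Defend A] = 0.4·13 + 0.6·(-2) = 5.2 + (-1.2) = 4

4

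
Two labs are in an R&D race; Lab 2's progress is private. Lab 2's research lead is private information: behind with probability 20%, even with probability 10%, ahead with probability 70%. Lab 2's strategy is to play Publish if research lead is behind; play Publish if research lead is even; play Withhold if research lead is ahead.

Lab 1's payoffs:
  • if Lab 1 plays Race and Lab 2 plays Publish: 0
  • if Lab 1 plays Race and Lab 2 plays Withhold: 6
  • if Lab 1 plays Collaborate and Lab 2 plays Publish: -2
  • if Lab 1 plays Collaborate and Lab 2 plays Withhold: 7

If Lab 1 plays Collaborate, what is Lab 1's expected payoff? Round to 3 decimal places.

4.300

E[Collaborate] = 0.2·(-2) + 0.1·(-2) + 0.7·7 = (-0.4) + (-0.2) + 4.9 = 4.3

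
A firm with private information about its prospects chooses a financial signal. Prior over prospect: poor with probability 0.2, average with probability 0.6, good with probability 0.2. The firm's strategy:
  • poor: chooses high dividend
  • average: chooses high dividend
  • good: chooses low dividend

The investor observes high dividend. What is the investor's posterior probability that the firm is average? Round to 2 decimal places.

Apply Bayes' rule using the sender's strategy as the likelihood.
P(high dividend) = 0.2·1 + 0.6·1 + 0.2·0 = 0.8
P(average | high dividend) = (0.6·1) / 0.8 = 0.6 / 0.8 = 0.75

0.75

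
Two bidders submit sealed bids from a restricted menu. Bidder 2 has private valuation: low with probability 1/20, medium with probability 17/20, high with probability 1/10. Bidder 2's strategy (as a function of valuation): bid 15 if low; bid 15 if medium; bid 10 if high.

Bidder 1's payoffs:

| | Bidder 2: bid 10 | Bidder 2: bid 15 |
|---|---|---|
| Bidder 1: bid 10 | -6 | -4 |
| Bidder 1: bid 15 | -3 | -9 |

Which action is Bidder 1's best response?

bid 10

E[bid 10] = 1/20·(-4) + 17/20·(-4) + 1/10·(-6) = -21/5
E[bid 15] = 1/20·(-9) + 17/20·(-9) + 1/10·(-3) = -42/5
Best response: bid 10 (-21/5 is the largest).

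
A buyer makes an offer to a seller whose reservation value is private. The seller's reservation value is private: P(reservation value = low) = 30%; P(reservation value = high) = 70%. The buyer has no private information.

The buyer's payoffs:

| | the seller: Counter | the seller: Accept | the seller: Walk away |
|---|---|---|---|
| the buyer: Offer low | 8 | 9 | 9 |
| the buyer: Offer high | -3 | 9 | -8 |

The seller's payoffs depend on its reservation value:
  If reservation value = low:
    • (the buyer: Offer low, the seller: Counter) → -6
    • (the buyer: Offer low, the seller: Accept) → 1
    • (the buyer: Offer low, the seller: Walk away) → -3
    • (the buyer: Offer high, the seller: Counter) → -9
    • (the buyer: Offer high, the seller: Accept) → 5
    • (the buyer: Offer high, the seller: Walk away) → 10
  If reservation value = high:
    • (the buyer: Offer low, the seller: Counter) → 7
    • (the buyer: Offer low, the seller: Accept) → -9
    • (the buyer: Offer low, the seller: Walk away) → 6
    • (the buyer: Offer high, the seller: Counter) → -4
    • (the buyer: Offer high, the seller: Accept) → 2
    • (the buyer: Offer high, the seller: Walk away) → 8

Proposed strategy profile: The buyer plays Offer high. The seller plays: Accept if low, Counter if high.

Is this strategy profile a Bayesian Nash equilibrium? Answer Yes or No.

No

The buyer plays Offer high: E[Offer high] = 0.3·(9) + 0.7·(-3) = 0.6; E[Offer low] = 8.3. Not best-responding. ✗
The seller (reservation value low), facing Offer high: Counter gives -9, Accept gives 5, Walk away gives 10. Proposed Accept is not best — profitable deviation exists. ✗
The seller (reservation value high), facing Offer high: Counter gives -4, Accept gives 2, Walk away gives 8. Proposed Counter is not best — profitable deviation exists. ✗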